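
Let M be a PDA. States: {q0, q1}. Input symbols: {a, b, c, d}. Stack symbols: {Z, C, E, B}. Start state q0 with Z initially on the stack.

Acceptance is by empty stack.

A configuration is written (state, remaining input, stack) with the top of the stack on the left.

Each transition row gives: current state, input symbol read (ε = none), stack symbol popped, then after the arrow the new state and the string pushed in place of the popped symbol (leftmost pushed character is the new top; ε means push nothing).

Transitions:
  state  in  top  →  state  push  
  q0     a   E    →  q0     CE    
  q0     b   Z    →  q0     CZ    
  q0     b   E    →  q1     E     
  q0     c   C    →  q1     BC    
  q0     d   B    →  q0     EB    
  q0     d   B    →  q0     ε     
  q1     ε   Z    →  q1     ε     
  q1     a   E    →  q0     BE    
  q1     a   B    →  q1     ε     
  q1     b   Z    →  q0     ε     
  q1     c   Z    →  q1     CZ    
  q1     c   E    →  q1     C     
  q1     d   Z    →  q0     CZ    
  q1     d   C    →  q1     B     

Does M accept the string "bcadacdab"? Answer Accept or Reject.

One accepting computation: (q0, bcadacdab, Z) ⊢ (q0, cadacdab, CZ) ⊢ (q1, adacdab, BCZ) ⊢ (q1, dacdab, CZ) ⊢ (q1, acdab, BZ) ⊢ (q1, cdab, Z) ⊢ (q1, dab, CZ) ⊢ (q1, ab, BZ) ⊢ (q1, b, Z) ⊢ (q0, ε, ε)
All input consumed and the stack is empty.

Accept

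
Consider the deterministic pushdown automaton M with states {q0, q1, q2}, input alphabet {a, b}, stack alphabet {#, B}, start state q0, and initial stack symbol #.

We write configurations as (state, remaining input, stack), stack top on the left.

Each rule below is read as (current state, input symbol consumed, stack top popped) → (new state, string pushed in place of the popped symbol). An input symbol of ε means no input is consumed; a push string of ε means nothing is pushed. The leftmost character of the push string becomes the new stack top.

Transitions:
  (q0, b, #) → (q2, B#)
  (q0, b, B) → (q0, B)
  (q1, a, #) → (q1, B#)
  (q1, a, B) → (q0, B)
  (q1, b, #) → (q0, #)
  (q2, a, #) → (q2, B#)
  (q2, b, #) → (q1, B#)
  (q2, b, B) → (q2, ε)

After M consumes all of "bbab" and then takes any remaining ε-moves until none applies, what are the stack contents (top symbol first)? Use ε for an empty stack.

(q0, bbab, #) ⊢ (q2, bab, B#) ⊢ (q2, ab, #) ⊢ (q2, b, B#) ⊢ (q2, ε, #)
All input consumed in state q2 with stack #.

#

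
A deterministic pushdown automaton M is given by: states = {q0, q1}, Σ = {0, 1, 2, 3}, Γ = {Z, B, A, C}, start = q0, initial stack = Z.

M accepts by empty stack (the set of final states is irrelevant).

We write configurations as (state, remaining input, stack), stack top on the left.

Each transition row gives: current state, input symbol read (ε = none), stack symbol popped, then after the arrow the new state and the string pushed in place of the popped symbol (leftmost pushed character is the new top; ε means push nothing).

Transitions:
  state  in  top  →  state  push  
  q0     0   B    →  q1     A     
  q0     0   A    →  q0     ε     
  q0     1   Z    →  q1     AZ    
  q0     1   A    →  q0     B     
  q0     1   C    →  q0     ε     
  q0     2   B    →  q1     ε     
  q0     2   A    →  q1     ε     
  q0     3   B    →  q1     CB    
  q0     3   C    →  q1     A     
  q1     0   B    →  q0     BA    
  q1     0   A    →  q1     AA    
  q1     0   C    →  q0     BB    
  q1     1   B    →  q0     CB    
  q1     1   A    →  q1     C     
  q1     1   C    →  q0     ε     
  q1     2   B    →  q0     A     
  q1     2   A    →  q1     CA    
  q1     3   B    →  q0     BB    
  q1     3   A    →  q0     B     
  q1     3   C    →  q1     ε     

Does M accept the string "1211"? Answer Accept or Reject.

Reject

(q0, 1211, Z)
  read 1, top Z: go to q1, push AZ → (q1, 211, AZ)
  read 2, top A: go to q1, push CA → (q1, 11, CAZ)
  read 1, top C: go to q0, push ε → (q0, 1, AZ)
  read 1, top A: go to q0, push B → (q0, ε, BZ)
All input consumed; stack is BZ, not empty, and no further ε-move applies.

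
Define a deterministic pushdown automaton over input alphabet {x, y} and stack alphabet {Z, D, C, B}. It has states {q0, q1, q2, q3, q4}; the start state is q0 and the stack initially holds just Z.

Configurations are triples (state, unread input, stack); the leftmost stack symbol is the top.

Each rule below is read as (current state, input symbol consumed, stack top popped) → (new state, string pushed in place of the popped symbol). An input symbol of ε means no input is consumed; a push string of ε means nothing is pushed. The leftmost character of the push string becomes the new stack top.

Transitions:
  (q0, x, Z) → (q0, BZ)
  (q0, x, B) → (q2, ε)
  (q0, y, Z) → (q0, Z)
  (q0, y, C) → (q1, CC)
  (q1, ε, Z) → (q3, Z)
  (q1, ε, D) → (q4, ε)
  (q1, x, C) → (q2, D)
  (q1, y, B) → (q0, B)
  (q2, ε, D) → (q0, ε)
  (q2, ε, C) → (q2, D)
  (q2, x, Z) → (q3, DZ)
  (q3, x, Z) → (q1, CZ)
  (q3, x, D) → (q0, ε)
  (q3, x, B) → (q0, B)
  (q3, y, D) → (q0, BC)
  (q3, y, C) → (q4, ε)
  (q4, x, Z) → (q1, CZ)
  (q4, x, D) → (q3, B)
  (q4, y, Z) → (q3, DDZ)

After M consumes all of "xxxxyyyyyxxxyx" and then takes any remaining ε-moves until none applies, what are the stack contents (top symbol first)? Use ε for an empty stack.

(q0, xxxxyyyyyxxxyx, Z)
  read x, top Z: go to q0, push BZ → (q0, xxxyyyyyxxxyx, BZ)
  read x, top B: go to q2, push ε → (q2, xxyyyyyxxxyx, Z)
  read x, top Z: go to q3, push DZ → (q3, xyyyyyxxxyx, DZ)
  read x, top D: go to q0, push ε → (q0, yyyyyxxxyx, Z)
  read y, top Z: go to q0, push Z → (q0, yyyyxxxyx, Z)
  read y, top Z: go to q0, push Z → (q0, yyyxxxyx, Z)
  read y, top Z: go to q0, push Z → (q0, yyxxxyx, Z)
  read y, top Z: go to q0, push Z → (q0, yxxxyx, Z)
  read y, top Z: go to q0, push Z → (q0, xxxyx, Z)
  read x, top Z: go to q0, push BZ → (q0, xxyx, BZ)
  read x, top B: go to q2, push ε → (q2, xyx, Z)
  read x, top Z: go to q3, push DZ → (q3, yx, DZ)
  read y, top D: go to q0, push BC → (q0, x, BCZ)
  read x, top B: go to q2, push ε → (q2, ε, CZ)
  ε-move, top C: go to q2, push D → (q2, ε, DZ)
  ε-move, top D: go to q0, push ε → (q0, ε, Z)
All input consumed in state q0 with stack Z.

Z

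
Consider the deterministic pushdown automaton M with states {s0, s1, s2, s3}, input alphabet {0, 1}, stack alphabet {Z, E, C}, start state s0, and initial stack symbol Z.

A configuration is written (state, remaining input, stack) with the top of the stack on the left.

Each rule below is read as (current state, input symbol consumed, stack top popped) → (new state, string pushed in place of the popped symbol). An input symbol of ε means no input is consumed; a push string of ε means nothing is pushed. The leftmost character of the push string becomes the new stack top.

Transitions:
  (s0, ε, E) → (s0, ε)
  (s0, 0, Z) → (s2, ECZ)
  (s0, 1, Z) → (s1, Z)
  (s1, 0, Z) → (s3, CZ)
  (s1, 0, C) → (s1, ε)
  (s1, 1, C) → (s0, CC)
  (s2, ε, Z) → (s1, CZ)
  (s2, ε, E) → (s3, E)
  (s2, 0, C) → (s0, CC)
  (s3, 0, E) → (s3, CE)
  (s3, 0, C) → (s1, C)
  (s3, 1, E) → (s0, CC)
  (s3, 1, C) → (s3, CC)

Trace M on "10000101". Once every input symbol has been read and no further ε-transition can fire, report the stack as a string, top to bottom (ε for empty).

(s0, 10000101, Z)
  read 1, top Z: go to s1, push Z → (s1, 0000101, Z)
  read 0, top Z: go to s3, push CZ → (s3, 000101, CZ)
  read 0, top C: go to s1, push C → (s1, 00101, CZ)
  read 0, top C: go to s1, push ε → (s1, 0101, Z)
  read 0, top Z: go to s3, push CZ → (s3, 101, CZ)
  read 1, top C: go to s3, push CC → (s3, 01, CCZ)
  read 0, top C: go to s1, push C → (s1, 1, CCZ)
  read 1, top C: go to s0, push CC → (s0, ε, CCCZ)
All input consumed in state s0 with stack CCCZ.

CCCZ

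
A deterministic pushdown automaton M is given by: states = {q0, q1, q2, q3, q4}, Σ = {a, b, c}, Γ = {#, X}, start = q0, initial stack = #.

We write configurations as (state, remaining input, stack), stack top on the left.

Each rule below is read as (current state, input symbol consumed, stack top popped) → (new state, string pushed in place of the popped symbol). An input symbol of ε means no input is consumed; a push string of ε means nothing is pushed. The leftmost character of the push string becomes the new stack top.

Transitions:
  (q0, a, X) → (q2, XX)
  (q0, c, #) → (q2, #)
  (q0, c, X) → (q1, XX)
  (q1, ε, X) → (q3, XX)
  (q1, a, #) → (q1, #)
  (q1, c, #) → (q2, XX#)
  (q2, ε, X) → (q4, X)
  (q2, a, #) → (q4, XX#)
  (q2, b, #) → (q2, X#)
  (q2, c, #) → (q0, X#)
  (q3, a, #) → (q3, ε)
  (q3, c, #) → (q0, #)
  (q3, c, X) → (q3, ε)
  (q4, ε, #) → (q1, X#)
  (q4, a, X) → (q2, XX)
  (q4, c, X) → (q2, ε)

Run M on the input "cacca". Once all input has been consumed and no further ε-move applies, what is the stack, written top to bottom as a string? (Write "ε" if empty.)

(q0, cacca, #) ⊢ (q2, acca, #) ⊢ (q4, cca, XX#) ⊢ (q2, ca, X#) ⊢ (q4, ca, X#) ⊢ (q2, a, #) ⊢ (q4, ε, XX#)
All input consumed in state q4 with stack XX#.

XX#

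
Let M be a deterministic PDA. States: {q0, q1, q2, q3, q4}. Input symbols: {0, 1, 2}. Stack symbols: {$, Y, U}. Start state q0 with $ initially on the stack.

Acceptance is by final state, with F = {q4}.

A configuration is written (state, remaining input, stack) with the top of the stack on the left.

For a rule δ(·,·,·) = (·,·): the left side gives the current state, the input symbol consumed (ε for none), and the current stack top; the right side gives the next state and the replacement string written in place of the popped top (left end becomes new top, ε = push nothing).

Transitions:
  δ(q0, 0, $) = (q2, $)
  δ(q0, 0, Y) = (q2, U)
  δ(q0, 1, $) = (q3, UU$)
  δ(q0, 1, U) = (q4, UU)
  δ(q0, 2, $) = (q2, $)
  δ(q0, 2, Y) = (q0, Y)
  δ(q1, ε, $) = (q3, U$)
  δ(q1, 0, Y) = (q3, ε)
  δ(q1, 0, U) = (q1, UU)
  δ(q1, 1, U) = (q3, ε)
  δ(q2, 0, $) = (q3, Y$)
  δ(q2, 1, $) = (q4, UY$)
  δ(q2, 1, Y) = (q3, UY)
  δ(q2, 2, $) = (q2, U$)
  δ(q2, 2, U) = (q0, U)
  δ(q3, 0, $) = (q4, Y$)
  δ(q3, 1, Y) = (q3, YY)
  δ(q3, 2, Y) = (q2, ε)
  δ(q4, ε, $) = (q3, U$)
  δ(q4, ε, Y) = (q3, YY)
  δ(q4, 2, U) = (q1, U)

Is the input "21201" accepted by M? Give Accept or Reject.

Reject

(q0, 21201, $) ⊢ (q2, 1201, $) ⊢ (q4, 201, UY$) ⊢ (q1, 01, UY$) ⊢ (q1, 1, UUY$) ⊢ (q3, ε, UY$)
All input consumed; state q3 ∉ F and no further ε-move applies.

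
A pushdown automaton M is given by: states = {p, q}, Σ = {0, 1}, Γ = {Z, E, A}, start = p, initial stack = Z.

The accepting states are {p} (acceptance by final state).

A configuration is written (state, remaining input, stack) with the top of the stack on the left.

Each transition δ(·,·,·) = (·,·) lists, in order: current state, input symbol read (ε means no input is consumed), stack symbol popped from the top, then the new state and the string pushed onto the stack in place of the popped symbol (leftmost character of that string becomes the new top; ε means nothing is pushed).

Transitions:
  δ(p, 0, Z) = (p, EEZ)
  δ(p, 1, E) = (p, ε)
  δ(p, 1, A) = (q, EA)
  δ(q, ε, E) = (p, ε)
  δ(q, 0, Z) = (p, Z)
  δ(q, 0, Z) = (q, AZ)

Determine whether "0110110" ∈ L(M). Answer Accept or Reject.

One accepting computation: (p, 0110110, Z) ⊢ (p, 110110, EEZ) ⊢ (p, 10110, EZ) ⊢ (p, 0110, Z) ⊢ (p, 110, EEZ) ⊢ (p, 10, EZ) ⊢ (p, 0, Z) ⊢ (p, ε, EEZ)
All input consumed and state p ∈ F.

Accept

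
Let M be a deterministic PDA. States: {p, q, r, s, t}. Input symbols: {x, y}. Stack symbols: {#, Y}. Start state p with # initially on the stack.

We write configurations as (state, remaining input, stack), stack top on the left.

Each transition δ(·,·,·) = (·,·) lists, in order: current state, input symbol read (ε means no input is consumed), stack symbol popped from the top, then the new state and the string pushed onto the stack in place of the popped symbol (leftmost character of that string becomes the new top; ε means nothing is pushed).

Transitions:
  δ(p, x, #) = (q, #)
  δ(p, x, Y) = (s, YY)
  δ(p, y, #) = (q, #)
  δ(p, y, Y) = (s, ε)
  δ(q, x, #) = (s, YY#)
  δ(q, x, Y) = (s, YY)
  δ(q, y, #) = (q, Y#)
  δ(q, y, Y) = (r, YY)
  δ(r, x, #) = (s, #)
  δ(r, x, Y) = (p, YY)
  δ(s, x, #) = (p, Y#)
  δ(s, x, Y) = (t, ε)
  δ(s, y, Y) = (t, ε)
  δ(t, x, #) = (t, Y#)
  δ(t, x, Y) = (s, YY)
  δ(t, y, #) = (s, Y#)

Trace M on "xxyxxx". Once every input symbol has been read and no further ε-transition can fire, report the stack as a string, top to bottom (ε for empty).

(p, xxyxxx, #)
  read x, top #: go to q, push # → (q, xyxxx, #)
  read x, top #: go to s, push YY# → (s, yxxx, YY#)
  read y, top Y: go to t, push ε → (t, xxx, Y#)
  read x, top Y: go to s, push YY → (s, xx, YY#)
  read x, top Y: go to t, push ε → (t, x, Y#)
  read x, top Y: go to s, push YY → (s, ε, YY#)
All input consumed in state s with stack YY#.

YY#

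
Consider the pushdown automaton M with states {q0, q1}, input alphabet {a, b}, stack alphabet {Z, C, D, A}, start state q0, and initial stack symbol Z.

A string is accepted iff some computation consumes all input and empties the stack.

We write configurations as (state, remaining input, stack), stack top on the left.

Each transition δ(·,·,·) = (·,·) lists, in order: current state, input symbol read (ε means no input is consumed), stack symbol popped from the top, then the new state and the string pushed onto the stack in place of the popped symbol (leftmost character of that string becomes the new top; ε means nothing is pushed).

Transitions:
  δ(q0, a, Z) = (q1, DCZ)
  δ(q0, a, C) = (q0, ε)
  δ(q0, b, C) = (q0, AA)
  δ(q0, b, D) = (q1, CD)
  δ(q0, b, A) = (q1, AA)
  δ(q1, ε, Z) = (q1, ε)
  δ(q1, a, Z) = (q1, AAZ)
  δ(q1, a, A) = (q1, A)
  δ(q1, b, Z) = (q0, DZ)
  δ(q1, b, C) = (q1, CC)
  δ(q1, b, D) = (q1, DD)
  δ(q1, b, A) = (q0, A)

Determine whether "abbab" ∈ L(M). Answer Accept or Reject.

No computation consumes all input and empties the stack.

Reject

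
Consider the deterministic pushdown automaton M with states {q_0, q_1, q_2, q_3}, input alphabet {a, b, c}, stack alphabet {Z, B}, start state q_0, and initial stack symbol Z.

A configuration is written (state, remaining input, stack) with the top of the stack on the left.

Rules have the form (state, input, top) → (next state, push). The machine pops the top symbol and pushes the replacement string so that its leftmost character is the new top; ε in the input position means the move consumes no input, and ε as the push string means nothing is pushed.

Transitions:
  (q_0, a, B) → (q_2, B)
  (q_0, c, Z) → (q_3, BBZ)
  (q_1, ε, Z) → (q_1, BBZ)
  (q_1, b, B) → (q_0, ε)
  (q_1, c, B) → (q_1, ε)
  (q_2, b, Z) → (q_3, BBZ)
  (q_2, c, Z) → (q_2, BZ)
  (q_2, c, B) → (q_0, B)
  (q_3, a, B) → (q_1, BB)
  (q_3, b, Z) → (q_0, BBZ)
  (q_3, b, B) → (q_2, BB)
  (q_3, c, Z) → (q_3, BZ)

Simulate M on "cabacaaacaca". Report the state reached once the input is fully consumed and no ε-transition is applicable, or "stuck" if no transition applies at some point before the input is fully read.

stuck

(q_0, cabacaaacaca, Z)
  read c, top Z: go to q_3, push BBZ → (q_3, abacaaacaca, BBZ)
  read a, top B: go to q_1, push BB → (q_1, bacaaacaca, BBBZ)
  read b, top B: go to q_0, push ε → (q_0, acaaacaca, BBZ)
  read a, top B: go to q_2, push B → (q_2, caaacaca, BBZ)
  read c, top B: go to q_0, push B → (q_0, aaacaca, BBZ)
  read a, top B: go to q_2, push B → (q_2, aacaca, BBZ)
No transition for (q_2, a, top B); M blocks with input aacaca remaining.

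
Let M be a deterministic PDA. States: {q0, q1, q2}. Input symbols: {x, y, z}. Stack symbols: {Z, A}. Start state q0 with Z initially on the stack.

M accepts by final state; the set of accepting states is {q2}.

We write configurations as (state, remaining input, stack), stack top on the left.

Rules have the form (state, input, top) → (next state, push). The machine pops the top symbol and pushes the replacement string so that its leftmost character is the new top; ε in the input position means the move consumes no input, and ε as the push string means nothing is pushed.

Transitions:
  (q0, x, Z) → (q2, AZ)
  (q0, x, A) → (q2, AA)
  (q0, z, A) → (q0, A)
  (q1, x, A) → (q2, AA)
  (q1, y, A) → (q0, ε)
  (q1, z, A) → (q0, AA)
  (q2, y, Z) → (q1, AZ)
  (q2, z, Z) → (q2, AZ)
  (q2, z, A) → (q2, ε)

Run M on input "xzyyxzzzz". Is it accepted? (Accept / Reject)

(q0, xzyyxzzzz, Z)
  read x, top Z: go to q2, push AZ → (q2, zyyxzzzz, AZ)
  read z, top A: go to q2, push ε → (q2, yyxzzzz, Z)
  read y, top Z: go to q1, push AZ → (q1, yxzzzz, AZ)
  read y, top A: go to q0, push ε → (q0, xzzzz, Z)
  read x, top Z: go to q2, push AZ → (q2, zzzz, AZ)
  read z, top A: go to q2, push ε → (q2, zzz, Z)
  read z, top Z: go to q2, push AZ → (q2, zz, AZ)
  read z, top A: go to q2, push ε → (q2, z, Z)
  read z, top Z: go to q2, push AZ → (q2, ε, AZ)
All input consumed; state q2 ∈ F.

Accept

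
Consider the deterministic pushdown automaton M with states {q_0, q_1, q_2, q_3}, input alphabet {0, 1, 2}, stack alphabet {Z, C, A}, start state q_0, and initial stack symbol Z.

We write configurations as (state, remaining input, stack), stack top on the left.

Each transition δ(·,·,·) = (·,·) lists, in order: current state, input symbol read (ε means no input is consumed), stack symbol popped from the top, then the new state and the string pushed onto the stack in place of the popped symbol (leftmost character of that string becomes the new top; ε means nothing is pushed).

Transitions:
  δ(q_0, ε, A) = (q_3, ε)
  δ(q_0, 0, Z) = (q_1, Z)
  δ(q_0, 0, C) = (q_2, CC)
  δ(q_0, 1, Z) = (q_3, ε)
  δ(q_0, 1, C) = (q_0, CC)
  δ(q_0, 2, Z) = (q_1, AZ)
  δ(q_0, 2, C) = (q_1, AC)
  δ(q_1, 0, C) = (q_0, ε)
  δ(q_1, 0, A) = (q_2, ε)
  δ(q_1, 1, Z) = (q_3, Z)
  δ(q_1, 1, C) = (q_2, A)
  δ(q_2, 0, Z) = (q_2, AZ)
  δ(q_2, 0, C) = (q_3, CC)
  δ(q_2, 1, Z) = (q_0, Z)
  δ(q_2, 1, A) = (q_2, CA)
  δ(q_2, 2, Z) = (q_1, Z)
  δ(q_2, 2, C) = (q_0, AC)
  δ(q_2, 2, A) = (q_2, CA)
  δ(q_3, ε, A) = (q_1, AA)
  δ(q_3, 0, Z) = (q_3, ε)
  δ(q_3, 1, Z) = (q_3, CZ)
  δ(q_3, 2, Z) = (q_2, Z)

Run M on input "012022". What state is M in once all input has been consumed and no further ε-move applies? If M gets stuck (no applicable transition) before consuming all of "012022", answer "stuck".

(q_0, 012022, Z)
  read 0, top Z: go to q_1, push Z → (q_1, 12022, Z)
  read 1, top Z: go to q_3, push Z → (q_3, 2022, Z)
  read 2, top Z: go to q_2, push Z → (q_2, 022, Z)
  read 0, top Z: go to q_2, push AZ → (q_2, 22, AZ)
  read 2, top A: go to q_2, push CA → (q_2, 2, CAZ)
  read 2, top C: go to q_0, push AC → (q_0, ε, ACAZ)
  ε-move, top A: go to q_3, push ε → (q_3, ε, CAZ)
All input consumed; M is in state q_3.

q_3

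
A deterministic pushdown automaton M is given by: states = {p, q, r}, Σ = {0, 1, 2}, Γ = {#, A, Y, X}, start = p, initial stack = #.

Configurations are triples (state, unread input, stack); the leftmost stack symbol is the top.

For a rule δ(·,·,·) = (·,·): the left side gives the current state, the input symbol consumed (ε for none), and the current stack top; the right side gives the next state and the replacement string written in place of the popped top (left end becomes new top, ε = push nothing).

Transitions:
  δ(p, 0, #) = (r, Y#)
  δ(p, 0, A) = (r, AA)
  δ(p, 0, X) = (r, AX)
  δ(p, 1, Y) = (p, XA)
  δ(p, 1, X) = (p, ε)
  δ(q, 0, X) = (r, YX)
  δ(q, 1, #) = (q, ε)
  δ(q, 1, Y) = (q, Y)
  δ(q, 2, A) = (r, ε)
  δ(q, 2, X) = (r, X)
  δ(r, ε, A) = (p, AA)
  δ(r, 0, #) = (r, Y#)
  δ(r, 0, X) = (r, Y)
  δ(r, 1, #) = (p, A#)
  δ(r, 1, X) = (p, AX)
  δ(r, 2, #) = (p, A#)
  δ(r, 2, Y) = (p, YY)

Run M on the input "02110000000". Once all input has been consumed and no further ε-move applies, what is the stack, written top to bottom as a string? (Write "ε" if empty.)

(p, 02110000000, #)
  read 0, top #: go to r, push Y# → (r, 2110000000, Y#)
  read 2, top Y: go to p, push YY → (p, 110000000, YY#)
  read 1, top Y: go to p, push XA → (p, 10000000, XAY#)
  read 1, top X: go to p, push ε → (p, 0000000, AY#)
  read 0, top A: go to r, push AA → (r, 000000, AAY#)
  ε-move, top A: go to p, push AA → (p, 000000, AAAY#)
  read 0, top A: go to r, push AA → (r, 00000, AAAAY#)
  ε-move, top A: go to p, push AA → (p, 00000, AAAAAY#)
  read 0, top A: go to r, push AA → (r, 0000, AAAAAAY#)
  ε-move, top A: go to p, push AA → (p, 0000, AAAAAAAY#)
  read 0, top A: go to r, push AA → (r, 000, AAAAAAAAY#)
  ε-move, top A: go to p, push AA → (p, 000, AAAAAAAAAY#)
  read 0, top A: go to r, push AA → (r, 00, AAAAAAAAAAY#)
  ε-move, top A: go to p, push AA → (p, 00, AAAAAAAAAAAY#)
  read 0, top A: go to r, push AA → (r, 0, AAAAAAAAAAAAY#)
  ε-move, top A: go to p, push AA → (p, 0, AAAAAAAAAAAAAY#)
  read 0, top A: go to r, push AA → (r, ε, AAAAAAAAAAAAAAY#)
  ε-move, top A: go to p, push AA → (p, ε, AAAAAAAAAAAAAAAY#)
All input consumed in state p with stack AAAAAAAAAAAAAAAY#.

AAAAAAAAAAAAAAAY#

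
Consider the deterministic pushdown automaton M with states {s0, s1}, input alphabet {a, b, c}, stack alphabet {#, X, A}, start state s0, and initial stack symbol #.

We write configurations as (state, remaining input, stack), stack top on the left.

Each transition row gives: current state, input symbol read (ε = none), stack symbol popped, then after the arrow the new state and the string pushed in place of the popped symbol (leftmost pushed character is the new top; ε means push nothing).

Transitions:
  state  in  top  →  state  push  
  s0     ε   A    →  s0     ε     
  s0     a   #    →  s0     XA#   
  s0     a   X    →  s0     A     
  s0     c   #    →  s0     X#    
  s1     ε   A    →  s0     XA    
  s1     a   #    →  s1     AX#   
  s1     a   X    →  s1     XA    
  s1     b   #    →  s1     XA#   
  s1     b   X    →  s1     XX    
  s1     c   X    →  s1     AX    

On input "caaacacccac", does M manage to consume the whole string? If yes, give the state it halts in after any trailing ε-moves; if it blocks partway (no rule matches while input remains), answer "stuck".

stuck

(s0, caaacacccac, #)
  read c, top #: go to s0, push X# → (s0, aaacacccac, X#)
  read a, top X: go to s0, push A → (s0, aacacccac, A#)
  ε-move, top A: go to s0, push ε → (s0, aacacccac, #)
  read a, top #: go to s0, push XA# → (s0, acacccac, XA#)
  read a, top X: go to s0, push A → (s0, cacccac, AA#)
  ε-move, top A: go to s0, push ε → (s0, cacccac, A#)
  ε-move, top A: go to s0, push ε → (s0, cacccac, #)
  read c, top #: go to s0, push X# → (s0, acccac, X#)
  read a, top X: go to s0, push A → (s0, cccac, A#)
  ε-move, top A: go to s0, push ε → (s0, cccac, #)
  read c, top #: go to s0, push X# → (s0, ccac, X#)
No transition for (s0, c, top X); M blocks with input ccac remaining.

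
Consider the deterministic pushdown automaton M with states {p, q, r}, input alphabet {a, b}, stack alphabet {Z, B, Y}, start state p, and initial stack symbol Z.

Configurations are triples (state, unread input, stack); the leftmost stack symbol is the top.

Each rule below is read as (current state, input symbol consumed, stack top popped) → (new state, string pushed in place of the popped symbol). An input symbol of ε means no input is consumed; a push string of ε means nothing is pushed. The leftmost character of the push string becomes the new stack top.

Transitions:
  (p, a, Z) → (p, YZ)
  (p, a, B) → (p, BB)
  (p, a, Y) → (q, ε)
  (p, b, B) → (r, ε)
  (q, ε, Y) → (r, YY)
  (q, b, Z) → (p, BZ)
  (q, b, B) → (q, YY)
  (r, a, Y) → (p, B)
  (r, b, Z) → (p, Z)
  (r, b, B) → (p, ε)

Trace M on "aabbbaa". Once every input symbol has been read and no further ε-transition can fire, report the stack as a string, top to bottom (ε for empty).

Z

(p, aabbbaa, Z)
  read a, top Z: go to p, push YZ → (p, abbbaa, YZ)
  read a, top Y: go to q, push ε → (q, bbbaa, Z)
  read b, top Z: go to p, push BZ → (p, bbaa, BZ)
  read b, top B: go to r, push ε → (r, baa, Z)
  read b, top Z: go to p, push Z → (p, aa, Z)
  read a, top Z: go to p, push YZ → (p, a, YZ)
  read a, top Y: go to q, push ε → (q, ε, Z)
All input consumed in state q with stack Z.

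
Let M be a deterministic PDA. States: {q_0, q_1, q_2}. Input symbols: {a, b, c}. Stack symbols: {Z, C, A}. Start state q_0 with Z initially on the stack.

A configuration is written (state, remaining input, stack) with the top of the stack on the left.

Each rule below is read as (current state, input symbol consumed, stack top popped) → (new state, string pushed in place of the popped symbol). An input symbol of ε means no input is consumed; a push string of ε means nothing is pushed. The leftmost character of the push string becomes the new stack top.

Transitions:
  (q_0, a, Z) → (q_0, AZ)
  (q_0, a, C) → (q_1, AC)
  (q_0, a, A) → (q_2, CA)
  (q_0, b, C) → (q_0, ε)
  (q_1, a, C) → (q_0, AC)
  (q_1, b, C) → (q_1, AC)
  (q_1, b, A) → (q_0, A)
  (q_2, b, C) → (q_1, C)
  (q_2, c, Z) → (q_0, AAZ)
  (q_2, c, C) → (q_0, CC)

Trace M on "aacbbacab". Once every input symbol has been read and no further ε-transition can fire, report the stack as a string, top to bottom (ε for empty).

ACCAZ

(q_0, aacbbacab, Z) ⊢ (q_0, acbbacab, AZ) ⊢ (q_2, cbbacab, CAZ) ⊢ (q_0, bbacab, CCAZ) ⊢ (q_0, bacab, CAZ) ⊢ (q_0, acab, AZ) ⊢ (q_2, cab, CAZ) ⊢ (q_0, ab, CCAZ) ⊢ (q_1, b, ACCAZ) ⊢ (q_0, ε, ACCAZ)
All input consumed in state q_0 with stack ACCAZ.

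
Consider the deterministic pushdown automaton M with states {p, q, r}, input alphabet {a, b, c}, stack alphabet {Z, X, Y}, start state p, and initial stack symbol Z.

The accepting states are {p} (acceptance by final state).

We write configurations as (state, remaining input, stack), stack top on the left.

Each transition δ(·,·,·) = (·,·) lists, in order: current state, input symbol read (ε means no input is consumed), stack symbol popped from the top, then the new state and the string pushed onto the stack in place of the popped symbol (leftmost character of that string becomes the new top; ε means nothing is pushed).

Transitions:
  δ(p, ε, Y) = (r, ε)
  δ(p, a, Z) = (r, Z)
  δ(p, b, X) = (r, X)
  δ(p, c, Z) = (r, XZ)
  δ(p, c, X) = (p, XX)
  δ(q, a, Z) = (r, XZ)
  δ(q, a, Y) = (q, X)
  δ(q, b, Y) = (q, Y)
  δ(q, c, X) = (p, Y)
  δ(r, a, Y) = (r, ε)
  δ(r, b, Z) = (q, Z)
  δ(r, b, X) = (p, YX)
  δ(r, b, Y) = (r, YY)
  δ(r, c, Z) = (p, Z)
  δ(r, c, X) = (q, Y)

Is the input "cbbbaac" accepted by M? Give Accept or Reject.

(p, cbbbaac, Z)
  read c, top Z: go to r, push XZ → (r, bbbaac, XZ)
  read b, top X: go to p, push YX → (p, bbaac, YXZ)
  ε-move, top Y: go to r, push ε → (r, bbaac, XZ)
  read b, top X: go to p, push YX → (p, baac, YXZ)
  ε-move, top Y: go to r, push ε → (r, baac, XZ)
  read b, top X: go to p, push YX → (p, aac, YXZ)
  ε-move, top Y: go to r, push ε → (r, aac, XZ)
No transition applies at (r, aac, XZ); input not fully consumed.

Reject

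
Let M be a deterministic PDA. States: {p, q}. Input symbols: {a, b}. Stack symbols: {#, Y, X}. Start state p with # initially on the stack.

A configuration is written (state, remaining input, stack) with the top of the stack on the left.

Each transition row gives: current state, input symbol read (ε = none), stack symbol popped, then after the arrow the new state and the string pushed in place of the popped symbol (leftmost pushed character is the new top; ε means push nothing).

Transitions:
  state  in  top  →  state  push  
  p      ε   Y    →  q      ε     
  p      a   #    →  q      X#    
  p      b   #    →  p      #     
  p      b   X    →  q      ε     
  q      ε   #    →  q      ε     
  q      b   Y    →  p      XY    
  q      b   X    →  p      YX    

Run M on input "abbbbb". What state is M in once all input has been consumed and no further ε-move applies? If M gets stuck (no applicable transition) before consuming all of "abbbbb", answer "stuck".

q

(p, abbbbb, #)
  read a, top #: go to q, push X# → (q, bbbbb, X#)
  read b, top X: go to p, push YX → (p, bbbb, YX#)
  ε-move, top Y: go to q, push ε → (q, bbbb, X#)
  read b, top X: go to p, push YX → (p, bbb, YX#)
  ε-move, top Y: go to q, push ε → (q, bbb, X#)
  read b, top X: go to p, push YX → (p, bb, YX#)
  ε-move, top Y: go to q, push ε → (q, bb, X#)
  read b, top X: go to p, push YX → (p, b, YX#)
  ε-move, top Y: go to q, push ε → (q, b, X#)
  read b, top X: go to p, push YX → (p, ε, YX#)
  ε-move, top Y: go to q, push ε → (q, ε, X#)
All input consumed; M is in state q.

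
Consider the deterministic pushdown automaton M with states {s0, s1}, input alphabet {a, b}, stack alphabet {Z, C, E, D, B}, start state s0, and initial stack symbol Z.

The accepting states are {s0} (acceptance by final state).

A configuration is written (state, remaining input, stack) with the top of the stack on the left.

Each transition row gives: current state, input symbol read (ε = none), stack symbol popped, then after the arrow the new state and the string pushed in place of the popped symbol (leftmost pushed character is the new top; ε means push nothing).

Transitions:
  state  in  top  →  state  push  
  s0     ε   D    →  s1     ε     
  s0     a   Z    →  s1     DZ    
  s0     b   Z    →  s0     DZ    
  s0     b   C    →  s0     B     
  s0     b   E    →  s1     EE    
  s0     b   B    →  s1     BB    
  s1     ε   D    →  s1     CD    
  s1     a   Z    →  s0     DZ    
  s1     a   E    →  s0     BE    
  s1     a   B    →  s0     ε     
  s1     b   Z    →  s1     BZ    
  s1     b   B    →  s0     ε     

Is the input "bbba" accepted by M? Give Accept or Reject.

Reject

(s0, bbba, Z)
  read b, top Z: go to s0, push DZ → (s0, bba, DZ)
  ε-move, top D: go to s1, push ε → (s1, bba, Z)
  read b, top Z: go to s1, push BZ → (s1, ba, BZ)
  read b, top B: go to s0, push ε → (s0, a, Z)
  read a, top Z: go to s1, push DZ → (s1, ε, DZ)
  ε-move, top D: go to s1, push CD → (s1, ε, CDZ)
All input consumed; state s1 ∉ F and no further ε-move applies.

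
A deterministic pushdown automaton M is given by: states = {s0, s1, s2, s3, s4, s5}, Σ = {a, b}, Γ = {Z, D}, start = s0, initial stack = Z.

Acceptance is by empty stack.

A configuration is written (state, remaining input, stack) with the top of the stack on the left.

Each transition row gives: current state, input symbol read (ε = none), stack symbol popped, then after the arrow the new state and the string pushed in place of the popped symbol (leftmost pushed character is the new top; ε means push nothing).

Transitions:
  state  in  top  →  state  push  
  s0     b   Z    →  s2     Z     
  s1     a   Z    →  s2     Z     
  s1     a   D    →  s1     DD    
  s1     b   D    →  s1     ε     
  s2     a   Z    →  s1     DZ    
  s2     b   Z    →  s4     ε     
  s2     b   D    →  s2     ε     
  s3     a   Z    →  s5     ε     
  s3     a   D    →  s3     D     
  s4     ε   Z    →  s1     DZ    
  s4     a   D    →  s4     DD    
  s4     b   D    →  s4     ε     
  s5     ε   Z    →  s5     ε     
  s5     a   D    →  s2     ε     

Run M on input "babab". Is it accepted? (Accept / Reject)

(s0, babab, Z)
  read b, top Z: go to s2, push Z → (s2, abab, Z)
  read a, top Z: go to s1, push DZ → (s1, bab, DZ)
  read b, top D: go to s1, push ε → (s1, ab, Z)
  read a, top Z: go to s2, push Z → (s2, b, Z)
  read b, top Z: go to s4, push ε → (s4, ε, ε)
All input consumed and the stack is empty.

Accept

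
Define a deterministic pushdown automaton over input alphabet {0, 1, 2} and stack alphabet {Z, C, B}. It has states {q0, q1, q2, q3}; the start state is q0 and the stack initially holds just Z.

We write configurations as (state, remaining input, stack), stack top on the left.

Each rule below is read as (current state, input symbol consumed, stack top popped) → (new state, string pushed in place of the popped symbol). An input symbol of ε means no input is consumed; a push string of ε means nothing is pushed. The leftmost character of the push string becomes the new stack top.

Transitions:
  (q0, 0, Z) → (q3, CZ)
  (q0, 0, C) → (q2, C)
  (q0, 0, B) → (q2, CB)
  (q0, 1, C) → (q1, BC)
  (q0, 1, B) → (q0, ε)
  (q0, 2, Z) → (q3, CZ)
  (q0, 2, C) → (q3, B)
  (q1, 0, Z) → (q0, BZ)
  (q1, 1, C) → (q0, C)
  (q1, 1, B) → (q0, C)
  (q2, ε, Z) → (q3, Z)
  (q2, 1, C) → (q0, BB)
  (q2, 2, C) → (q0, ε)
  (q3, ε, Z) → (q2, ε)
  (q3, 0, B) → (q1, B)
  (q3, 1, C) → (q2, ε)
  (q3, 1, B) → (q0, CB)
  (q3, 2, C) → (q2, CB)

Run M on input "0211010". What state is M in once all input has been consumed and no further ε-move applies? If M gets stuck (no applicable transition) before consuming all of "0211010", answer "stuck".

q2

(q0, 0211010, Z) ⊢ (q3, 211010, CZ) ⊢ (q2, 11010, CBZ) ⊢ (q0, 1010, BBBZ) ⊢ (q0, 010, BBZ) ⊢ (q2, 10, CBBZ) ⊢ (q0, 0, BBBBZ) ⊢ (q2, ε, CBBBBZ)
All input consumed; M is in state q2.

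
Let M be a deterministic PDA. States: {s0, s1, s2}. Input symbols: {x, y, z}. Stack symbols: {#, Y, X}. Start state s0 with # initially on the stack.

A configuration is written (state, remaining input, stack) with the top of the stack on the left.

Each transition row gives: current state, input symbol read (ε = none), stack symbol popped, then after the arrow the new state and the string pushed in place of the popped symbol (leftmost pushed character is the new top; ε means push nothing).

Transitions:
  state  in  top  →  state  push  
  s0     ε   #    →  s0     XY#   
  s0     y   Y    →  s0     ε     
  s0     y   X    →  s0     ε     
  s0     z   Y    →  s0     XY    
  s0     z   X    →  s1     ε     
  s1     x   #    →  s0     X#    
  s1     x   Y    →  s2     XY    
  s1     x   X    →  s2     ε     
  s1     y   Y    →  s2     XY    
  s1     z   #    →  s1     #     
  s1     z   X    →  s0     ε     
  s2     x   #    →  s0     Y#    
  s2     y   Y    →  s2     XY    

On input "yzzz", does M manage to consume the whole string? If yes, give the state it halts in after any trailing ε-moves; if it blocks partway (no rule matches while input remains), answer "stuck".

stuck

(s0, yzzz, #) ⊢ (s0, yzzz, XY#) ⊢ (s0, zzz, Y#) ⊢ (s0, zz, XY#) ⊢ (s1, z, Y#)
No transition for (s1, z, top Y); M blocks with input z remaining.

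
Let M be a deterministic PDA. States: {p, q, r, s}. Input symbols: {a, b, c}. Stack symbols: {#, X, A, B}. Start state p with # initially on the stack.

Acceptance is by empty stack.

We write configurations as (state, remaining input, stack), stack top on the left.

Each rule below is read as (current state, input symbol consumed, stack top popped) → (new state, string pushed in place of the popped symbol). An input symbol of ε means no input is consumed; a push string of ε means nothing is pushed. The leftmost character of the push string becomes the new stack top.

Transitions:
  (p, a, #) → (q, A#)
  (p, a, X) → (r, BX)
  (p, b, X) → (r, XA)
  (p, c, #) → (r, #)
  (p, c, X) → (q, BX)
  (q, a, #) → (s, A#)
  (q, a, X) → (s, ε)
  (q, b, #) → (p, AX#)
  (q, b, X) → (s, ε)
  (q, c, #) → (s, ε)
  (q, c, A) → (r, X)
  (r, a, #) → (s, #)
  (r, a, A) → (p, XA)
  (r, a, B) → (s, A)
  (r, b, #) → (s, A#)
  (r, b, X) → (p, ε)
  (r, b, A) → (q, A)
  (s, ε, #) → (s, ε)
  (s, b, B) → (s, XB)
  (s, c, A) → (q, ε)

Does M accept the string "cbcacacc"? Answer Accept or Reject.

Accept

(p, cbcacacc, #)
  read c, top #: go to r, push # → (r, bcacacc, #)
  read b, top #: go to s, push A# → (s, cacacc, A#)
  read c, top A: go to q, push ε → (q, acacc, #)
  read a, top #: go to s, push A# → (s, cacc, A#)
  read c, top A: go to q, push ε → (q, acc, #)
  read a, top #: go to s, push A# → (s, cc, A#)
  read c, top A: go to q, push ε → (q, c, #)
  read c, top #: go to s, push ε → (s, ε, ε)
All input consumed and the stack is empty.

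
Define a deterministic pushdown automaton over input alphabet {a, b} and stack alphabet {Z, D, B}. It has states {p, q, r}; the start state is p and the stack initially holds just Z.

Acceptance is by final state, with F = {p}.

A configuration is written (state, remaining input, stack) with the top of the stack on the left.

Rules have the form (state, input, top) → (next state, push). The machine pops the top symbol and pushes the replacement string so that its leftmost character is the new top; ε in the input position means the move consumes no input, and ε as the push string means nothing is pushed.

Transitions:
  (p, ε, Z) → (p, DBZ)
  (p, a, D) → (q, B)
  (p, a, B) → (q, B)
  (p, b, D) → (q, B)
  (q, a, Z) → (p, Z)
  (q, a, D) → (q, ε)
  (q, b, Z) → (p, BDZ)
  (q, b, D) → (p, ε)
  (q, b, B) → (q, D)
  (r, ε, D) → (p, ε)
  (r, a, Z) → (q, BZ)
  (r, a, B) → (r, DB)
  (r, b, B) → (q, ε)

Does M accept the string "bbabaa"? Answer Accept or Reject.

Accept

(p, bbabaa, Z) ⊢ (p, bbabaa, DBZ) ⊢ (q, babaa, BBZ) ⊢ (q, abaa, DBZ) ⊢ (q, baa, BZ) ⊢ (q, aa, DZ) ⊢ (q, a, Z) ⊢ (p, ε, Z)
All input consumed; state p ∈ F.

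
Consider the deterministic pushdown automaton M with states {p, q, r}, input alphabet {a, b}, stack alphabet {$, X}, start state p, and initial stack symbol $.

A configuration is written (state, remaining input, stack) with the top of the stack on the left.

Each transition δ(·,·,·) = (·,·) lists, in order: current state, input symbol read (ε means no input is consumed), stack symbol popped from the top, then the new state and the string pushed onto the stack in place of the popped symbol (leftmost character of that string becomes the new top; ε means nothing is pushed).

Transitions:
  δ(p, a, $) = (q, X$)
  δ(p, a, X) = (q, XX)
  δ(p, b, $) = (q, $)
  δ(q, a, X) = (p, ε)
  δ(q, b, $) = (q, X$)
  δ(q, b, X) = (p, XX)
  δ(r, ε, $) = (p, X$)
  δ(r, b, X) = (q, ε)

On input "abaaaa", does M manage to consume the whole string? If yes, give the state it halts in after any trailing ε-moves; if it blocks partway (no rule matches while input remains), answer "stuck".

(p, abaaaa, $) ⊢ (q, baaaa, X$) ⊢ (p, aaaa, XX$) ⊢ (q, aaa, XXX$) ⊢ (p, aa, XX$) ⊢ (q, a, XXX$) ⊢ (p, ε, XX$)
All input consumed; M is in state p.

p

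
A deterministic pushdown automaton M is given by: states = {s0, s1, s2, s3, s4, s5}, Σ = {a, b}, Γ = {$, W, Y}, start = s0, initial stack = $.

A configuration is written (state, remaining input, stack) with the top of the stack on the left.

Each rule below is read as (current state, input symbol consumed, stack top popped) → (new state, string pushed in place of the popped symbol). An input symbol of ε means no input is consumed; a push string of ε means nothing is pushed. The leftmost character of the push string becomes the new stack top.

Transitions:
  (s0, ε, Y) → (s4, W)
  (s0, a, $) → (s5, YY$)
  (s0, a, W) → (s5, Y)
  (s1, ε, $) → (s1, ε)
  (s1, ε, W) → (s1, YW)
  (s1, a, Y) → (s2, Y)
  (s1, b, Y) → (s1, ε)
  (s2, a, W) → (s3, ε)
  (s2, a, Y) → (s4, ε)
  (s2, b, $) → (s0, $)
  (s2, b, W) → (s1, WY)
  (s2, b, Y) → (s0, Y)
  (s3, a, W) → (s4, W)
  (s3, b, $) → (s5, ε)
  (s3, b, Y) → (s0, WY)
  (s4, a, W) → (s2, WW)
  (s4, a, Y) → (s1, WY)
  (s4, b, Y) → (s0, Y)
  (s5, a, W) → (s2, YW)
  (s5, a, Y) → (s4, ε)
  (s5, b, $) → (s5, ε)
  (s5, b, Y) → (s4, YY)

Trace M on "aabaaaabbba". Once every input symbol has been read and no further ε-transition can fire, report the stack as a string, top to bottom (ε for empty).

(s0, aabaaaabbba, $)
  read a, top $: go to s5, push YY$ → (s5, abaaaabbba, YY$)
  read a, top Y: go to s4, push ε → (s4, baaaabbba, Y$)
  read b, top Y: go to s0, push Y → (s0, aaaabbba, Y$)
  ε-move, top Y: go to s4, push W → (s4, aaaabbba, W$)
  read a, top W: go to s2, push WW → (s2, aaabbba, WW$)
  read a, top W: go to s3, push ε → (s3, aabbba, W$)
  read a, top W: go to s4, push W → (s4, abbba, W$)
  read a, top W: go to s2, push WW → (s2, bbba, WW$)
  read b, top W: go to s1, push WY → (s1, bba, WYW$)
  ε-move, top W: go to s1, push YW → (s1, bba, YWYW$)
  read b, top Y: go to s1, push ε → (s1, ba, WYW$)
  ε-move, top W: go to s1, push YW → (s1, ba, YWYW$)
  read b, top Y: go to s1, push ε → (s1, a, WYW$)
  ε-move, top W: go to s1, push YW → (s1, a, YWYW$)
  read a, top Y: go to s2, push Y → (s2, ε, YWYW$)
All input consumed in state s2 with stack YWYW$.

YWYW$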